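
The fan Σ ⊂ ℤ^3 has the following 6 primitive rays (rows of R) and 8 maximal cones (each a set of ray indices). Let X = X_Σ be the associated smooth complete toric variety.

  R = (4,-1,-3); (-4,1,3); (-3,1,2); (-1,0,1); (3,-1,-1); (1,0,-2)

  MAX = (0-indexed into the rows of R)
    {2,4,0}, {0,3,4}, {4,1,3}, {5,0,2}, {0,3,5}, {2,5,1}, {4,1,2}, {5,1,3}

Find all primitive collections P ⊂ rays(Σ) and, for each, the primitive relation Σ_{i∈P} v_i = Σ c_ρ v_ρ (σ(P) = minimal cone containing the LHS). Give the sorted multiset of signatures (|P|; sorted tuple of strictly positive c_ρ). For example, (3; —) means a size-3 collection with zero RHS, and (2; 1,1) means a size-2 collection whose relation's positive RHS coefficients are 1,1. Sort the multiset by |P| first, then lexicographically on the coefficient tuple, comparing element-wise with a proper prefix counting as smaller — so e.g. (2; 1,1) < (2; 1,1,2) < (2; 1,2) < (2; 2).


Δ(Σ) — 6 vertices, 3 min non-faces:

  P = {0,1}:  v_{0} + v_{1} = 0  ⇒ sig = (2; —)
  P = {2,3}:  v_{2} + v_{3} = v_{1}  ⇒ sig = (2; 1)
  P = {4,5}:  v_{4} + v_{5} = v_{0}  ⇒ sig = (2; 1)

Sorted signature multiset PRS(X):
[(2; —), (2; 1), (2; 1)]


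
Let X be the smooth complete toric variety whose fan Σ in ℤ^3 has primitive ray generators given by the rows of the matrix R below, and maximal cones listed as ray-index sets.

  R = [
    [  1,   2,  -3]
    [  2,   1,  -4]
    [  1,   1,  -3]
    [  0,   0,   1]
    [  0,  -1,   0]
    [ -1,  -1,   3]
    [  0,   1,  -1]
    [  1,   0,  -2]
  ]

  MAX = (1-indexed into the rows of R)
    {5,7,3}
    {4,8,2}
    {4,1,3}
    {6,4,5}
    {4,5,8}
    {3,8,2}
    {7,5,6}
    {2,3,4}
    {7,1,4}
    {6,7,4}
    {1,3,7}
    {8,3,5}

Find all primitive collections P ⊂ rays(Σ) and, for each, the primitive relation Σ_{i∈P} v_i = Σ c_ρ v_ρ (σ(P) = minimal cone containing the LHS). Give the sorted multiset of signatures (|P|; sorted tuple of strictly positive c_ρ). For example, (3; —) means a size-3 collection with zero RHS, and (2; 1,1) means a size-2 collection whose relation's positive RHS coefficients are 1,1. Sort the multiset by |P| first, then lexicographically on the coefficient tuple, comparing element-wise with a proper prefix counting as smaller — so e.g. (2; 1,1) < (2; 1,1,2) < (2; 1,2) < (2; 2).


Δ(Σ) — 8 vertices, 14 min non-faces:

  P={3,6}:  v_{3} + v_{6} = 0 — sig = (2; —)
  P={1,5}:  v_{1} + v_{5} = v_{3} — sig = (2; 1)
  P={7,8}:  v_{7} + v_{8} = v_{3} — sig = (2; 1)
  P={1,6}:  v_{1} + v_{6} = v_{4} + v_{7} — sig = (2; 1,1)
  P={2,6}:  v_{2} + v_{6} = v_{4} + v_{8} — sig = (2; 1,1)
  P={6,8}:  v_{6} + v_{8} = v_{4} + v_{5} — sig = (2; 1,1)
  P={1,8}:  v_{1} + v_{8} = 2·v_{3} + v_{4} — sig = (2; 1,2)
  P={2,7}:  v_{2} + v_{7} = 2·v_{3} + v_{4} — sig = (2; 1,2)
  P={2,5}:  v_{2} + v_{5} = 2·v_{8} — sig = (2; 2)
  P={1,2}:  v_{1} + v_{2} = 3·v_{3} + 2·v_{4} — sig = (2; 2,3)
  P={4,5,7}:  v_{4} + v_{5} + v_{7} = 0 — sig = (3; —)
  P={3,4,5}:  v_{3} + v_{4} + v_{5} = v_{8} — sig = (3; 1)
  P={3,4,7}:  v_{3} + v_{4} + v_{7} = v_{1} — sig = (3; 1)
  P={3,4,8}:  v_{3} + v_{4} + v_{8} = v_{2} — sig = (3; 1)

so the primitive-relation signature multiset is
[(2; —), (2; 1), (2; 1), (2; 1,1), (2; 1,1), (2; 1,1), (2; 1,2), (2; 1,2), (2; 2), (2; 2,3), (3; —), (3; 1), (3; 1), (3; 1)]


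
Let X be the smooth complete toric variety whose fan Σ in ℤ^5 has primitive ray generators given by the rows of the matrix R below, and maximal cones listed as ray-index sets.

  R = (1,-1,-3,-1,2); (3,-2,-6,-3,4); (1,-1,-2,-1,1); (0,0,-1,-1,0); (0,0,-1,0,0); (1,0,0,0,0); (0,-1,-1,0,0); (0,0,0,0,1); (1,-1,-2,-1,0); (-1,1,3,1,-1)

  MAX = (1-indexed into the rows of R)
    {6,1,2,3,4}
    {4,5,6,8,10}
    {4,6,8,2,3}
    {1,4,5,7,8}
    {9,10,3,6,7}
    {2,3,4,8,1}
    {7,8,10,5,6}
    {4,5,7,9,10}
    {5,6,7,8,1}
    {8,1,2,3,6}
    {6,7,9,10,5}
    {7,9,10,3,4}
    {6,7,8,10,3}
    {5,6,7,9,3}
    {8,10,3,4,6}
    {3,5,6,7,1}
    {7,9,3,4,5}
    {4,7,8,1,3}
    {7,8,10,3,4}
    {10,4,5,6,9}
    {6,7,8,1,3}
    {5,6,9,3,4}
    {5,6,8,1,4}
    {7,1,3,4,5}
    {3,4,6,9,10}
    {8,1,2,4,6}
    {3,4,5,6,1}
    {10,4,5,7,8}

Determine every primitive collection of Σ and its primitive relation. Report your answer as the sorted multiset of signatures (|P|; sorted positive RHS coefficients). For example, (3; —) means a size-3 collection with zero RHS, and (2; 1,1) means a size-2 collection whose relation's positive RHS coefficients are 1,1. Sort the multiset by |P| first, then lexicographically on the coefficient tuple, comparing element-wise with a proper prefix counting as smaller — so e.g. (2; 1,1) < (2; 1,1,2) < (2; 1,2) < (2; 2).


11 collections generate NE(X_Σ); each relation:

  P = {1,10}:  v_{1} + v_{10} = v_{8}  ⟹  sig = (2; 1)
  P = {8,9}:  v_{8} + v_{9} = v_{3}  ⟹  sig = (2; 1)
  P = {2,9}:  v_{2} + v_{9} = v_{1} + 2·v_{3} + v_{4} + v_{6}  ⟹  sig = (2; 1,1,1,2)
  P = {2,10}:  v_{2} + v_{10} = v_{3} + v_{4} + v_{6} + 2·v_{8}  ⟹  sig = (2; 1,1,1,2)
  P = {2,5}:  v_{2} + v_{5} = 2·v_{1} + v_{4} + v_{6}  ⟹  sig = (2; 1,1,2)
  P = {1,9}:  v_{1} + v_{9} = 2·v_{3} + v_{5}  ⟹  sig = (2; 1,2)
  P = {2,7}:  v_{2} + v_{7} = v_{1} + 2·v_{3}  ⟹  sig = (2; 1,2)
  P = {3,5,10}:  v_{3} + v_{5} + v_{10} = 0  ⟹  sig = (3; —)
  P = {3,5,8}:  v_{3} + v_{5} + v_{8} = v_{1}  ⟹  sig = (3; 1)
  P = {4,6,7}:  v_{4} + v_{6} + v_{7} = v_{9}  ⟹  sig = (3; 1)
  P = {1,3,4,6,8}:  v_{1} + v_{3} + v_{4} + v_{6} + v_{8} = v_{2}  ⟹  sig = (5; 1)

Sorted signature multiset PRS(X):
[(2; 1), (2; 1), (2; 1,1,1,2), (2; 1,1,1,2), (2; 1,1,2), (2; 1,2), (2; 1,2), (3; —), (3; 1), (3; 1), (5; 1)]


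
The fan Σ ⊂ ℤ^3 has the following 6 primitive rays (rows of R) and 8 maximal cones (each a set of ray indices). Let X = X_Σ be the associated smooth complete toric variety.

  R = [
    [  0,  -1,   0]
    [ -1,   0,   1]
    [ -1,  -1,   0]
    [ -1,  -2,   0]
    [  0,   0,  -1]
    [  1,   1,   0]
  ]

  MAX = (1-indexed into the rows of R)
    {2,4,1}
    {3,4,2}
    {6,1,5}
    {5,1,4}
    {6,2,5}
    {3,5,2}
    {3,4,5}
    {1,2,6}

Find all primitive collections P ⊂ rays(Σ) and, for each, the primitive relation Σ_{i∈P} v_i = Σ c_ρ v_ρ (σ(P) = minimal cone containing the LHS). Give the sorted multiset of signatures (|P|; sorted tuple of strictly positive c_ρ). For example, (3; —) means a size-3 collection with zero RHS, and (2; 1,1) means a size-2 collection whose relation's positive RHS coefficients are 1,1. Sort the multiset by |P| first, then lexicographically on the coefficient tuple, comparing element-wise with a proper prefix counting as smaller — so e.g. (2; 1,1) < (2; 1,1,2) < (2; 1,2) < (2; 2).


5 collections generate NE(X_Σ); each relation:

  P={3,6}:  v_{3} + v_{6} = 0 — sig = (2; —)
  P={1,3}:  v_{1} + v_{3} = v_{4} — sig = (2; 1)
  P={4,6}:  v_{4} + v_{6} = v_{1} — sig = (2; 1)
  P={1,2,5}:  v_{1} + v_{2} + v_{5} = v_{3} — sig = (3; 1)
  P={2,4,5}:  v_{2} + v_{4} + v_{5} = 2·v_{3} — sig = (3; 2)

Hence PRS(X_Σ) =
[(2; —), (2; 1), (2; 1), (3; 1), (3; 2)]


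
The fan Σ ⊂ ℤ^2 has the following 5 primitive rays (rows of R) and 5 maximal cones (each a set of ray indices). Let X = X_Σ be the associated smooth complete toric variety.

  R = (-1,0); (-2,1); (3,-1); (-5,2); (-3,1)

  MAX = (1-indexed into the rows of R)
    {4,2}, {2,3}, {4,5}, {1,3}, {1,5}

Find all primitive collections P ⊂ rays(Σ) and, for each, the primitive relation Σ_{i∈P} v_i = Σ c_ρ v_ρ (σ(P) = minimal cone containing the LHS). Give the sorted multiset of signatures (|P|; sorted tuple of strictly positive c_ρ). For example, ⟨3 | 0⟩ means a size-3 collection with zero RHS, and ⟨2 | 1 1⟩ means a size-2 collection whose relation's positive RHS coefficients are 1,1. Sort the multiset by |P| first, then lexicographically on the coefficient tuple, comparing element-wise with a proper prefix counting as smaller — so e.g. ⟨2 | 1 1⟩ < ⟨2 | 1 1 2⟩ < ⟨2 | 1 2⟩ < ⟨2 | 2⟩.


5 minimal non-faces of Δ(Σ) (on 5 rays):

  {3,5}:  v_{3} + v_{5} = 0  ⟹  sig = ⟨2 | 0⟩
  {1,2}:  v_{1} + v_{2} = v_{5}  ⟹  sig = ⟨2 | 1⟩
  {2,5}:  v_{2} + v_{5} = v_{4}  ⟹  sig = ⟨2 | 1⟩
  {3,4}:  v_{3} + v_{4} = v_{2}  ⟹  sig = ⟨2 | 1⟩
  {1,4}:  v_{1} + v_{4} = 2·v_{5}  ⟹  sig = ⟨2 | 2⟩

Signatures (|P|; sorted positive RHS coefficients), sorted:
    |P|=2: 5 collections, coeffs (), (1), (1), (1), (2)


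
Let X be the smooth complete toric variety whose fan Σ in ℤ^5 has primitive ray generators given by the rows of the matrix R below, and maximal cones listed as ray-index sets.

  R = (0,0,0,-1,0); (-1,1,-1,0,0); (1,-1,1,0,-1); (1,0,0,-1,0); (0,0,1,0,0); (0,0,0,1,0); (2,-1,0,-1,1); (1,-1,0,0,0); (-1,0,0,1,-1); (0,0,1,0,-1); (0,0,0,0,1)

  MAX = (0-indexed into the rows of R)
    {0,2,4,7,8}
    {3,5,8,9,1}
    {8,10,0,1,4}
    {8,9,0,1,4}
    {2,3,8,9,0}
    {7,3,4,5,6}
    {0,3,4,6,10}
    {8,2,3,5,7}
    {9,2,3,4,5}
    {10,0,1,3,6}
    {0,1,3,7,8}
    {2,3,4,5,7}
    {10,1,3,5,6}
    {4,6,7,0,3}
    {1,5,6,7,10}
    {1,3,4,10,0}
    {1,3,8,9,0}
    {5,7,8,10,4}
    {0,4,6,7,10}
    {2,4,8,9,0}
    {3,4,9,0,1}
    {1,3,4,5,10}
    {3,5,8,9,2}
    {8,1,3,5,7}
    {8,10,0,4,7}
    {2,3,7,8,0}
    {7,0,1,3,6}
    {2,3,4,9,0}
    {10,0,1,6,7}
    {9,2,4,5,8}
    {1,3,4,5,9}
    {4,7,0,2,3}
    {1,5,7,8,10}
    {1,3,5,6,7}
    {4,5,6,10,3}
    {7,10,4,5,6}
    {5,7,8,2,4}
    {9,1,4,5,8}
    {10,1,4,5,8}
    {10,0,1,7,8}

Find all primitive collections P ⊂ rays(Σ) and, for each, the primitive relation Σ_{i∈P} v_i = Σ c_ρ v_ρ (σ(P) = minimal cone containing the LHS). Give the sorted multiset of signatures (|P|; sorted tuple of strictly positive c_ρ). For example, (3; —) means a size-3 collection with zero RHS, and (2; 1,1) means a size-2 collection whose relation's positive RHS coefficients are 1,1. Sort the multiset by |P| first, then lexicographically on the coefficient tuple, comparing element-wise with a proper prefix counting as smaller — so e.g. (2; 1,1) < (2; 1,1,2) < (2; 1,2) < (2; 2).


13 minimal non-faces of Δ(Σ) (on 11 rays):

  • {0,5}:  v_{0} + v_{5} = 0  →  sig = (2; —)
  • {6,8}:  v_{6} + v_{8} = v_{7}  →  sig = (2; 1)
  • {7,9}:  v_{7} + v_{9} = v_{2}  →  sig = (2; 1)
  • {9,10}:  v_{9} + v_{10} = v_{4}  →  sig = (2; 1)
  • {1,2}:  v_{1} + v_{2} = v_{3} + v_{8}  →  sig = (2; 1,1)
  • {2,10}:  v_{2} + v_{10} = v_{4} + v_{7}  →  sig = (2; 1,1)
  • {6,9}:  v_{6} + v_{9} = v_{3} + v_{4} + v_{7}  →  sig = (2; 1,1,1)
  • {2,6}:  v_{2} + v_{6} = v_{3} + v_{4} + 2·v_{7}  →  sig = (2; 1,1,2)
  • {1,4,7}:  v_{1} + v_{4} + v_{7} = 0  →  sig = (3; —)
  • {3,8,10}:  v_{3} + v_{8} + v_{10} = 0  →  sig = (3; —)
  • {3,4,8}:  v_{3} + v_{4} + v_{8} = v_{9}  →  sig = (3; 1)
  • {3,7,10}:  v_{3} + v_{7} + v_{10} = v_{6}  →  sig = (3; 1)
  • {1,4,6}:  v_{1} + v_{4} + v_{6} = v_{3} + v_{10}  →  sig = (3; 1,1)

so the primitive-relation signature multiset is
    (2; —)
    (2; 1)
    (2; 1)
    (2; 1)
    (2; 1,1)
    (2; 1,1)
    (2; 1,1,1)
    (2; 1,1,2)
    (3; —)
    (3; —)
    (3; 1)
    (3; 1)
    (3; 1,1)


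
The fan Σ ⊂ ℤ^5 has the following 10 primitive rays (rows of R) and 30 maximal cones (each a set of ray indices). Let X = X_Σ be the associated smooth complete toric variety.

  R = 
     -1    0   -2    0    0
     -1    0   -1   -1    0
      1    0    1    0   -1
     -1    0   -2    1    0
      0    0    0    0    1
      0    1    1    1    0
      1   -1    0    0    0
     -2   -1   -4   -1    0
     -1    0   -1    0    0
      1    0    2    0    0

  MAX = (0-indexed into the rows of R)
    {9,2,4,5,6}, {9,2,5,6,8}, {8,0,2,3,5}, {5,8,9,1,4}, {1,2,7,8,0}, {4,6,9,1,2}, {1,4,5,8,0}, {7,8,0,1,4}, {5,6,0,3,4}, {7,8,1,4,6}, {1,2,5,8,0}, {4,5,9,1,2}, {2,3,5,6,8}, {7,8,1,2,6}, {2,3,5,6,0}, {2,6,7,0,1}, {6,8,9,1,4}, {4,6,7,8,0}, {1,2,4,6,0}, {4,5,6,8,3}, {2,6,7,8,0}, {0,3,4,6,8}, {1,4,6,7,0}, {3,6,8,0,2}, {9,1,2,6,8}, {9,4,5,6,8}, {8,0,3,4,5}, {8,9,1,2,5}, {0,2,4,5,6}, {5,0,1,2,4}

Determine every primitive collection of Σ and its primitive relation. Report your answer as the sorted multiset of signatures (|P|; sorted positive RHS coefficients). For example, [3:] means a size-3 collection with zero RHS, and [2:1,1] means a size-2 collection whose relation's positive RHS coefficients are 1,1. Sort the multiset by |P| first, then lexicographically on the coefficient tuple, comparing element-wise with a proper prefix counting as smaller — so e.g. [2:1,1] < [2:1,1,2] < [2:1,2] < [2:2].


|primitive collections| = 12. Relations:

  P={0,9}:  v_{0} + v_{9} = 0  so sig = [2:]
  P={1,3}:  v_{1} + v_{3} = v_{0} + v_{8}  so sig = [2:1,1]
  P={5,7}:  v_{5} + v_{7} = v_{0} + v_{8}  so sig = [2:1,1]
  P={3,9}:  v_{3} + v_{9} = v_{5} + v_{6} + v_{8}  so sig = [2:1,1,1]
  P={7,9}:  v_{7} + v_{9} = v_{1} + v_{6} + v_{8}  so sig = [2:1,1,1]
  P={3,7}:  v_{3} + v_{7} = 2·v_{0} + v_{6} + 2·v_{8}  so sig = [2:1,2,2]
  P={1,5,6}:  v_{1} + v_{5} + v_{6} = 0  so sig = [3:]
  P={2,4,8}:  v_{2} + v_{4} + v_{8} = 0  so sig = [3:]
  P={2,3,4}:  v_{2} + v_{3} + v_{4} = v_{0} + v_{5} + v_{6}  so sig = [3:1,1,1]
  P={2,4,7}:  v_{2} + v_{4} + v_{7} = v_{0} + v_{1} + v_{6}  so sig = [3:1,1,1]
  P={0,1,6,8}:  v_{0} + v_{1} + v_{6} + v_{8} = v_{7}  so sig = [4:1]
  P={0,5,6,8}:  v_{0} + v_{5} + v_{6} + v_{8} = v_{3}  so sig = [4:1]

so the primitive-relation signature multiset is
{ [2:],  [2:1,1] ×2,  [2:1,1,1] ×2,  [2:1,2,2],  [3:] ×2,  [3:1,1,1] ×2,  [4:1] ×2 }


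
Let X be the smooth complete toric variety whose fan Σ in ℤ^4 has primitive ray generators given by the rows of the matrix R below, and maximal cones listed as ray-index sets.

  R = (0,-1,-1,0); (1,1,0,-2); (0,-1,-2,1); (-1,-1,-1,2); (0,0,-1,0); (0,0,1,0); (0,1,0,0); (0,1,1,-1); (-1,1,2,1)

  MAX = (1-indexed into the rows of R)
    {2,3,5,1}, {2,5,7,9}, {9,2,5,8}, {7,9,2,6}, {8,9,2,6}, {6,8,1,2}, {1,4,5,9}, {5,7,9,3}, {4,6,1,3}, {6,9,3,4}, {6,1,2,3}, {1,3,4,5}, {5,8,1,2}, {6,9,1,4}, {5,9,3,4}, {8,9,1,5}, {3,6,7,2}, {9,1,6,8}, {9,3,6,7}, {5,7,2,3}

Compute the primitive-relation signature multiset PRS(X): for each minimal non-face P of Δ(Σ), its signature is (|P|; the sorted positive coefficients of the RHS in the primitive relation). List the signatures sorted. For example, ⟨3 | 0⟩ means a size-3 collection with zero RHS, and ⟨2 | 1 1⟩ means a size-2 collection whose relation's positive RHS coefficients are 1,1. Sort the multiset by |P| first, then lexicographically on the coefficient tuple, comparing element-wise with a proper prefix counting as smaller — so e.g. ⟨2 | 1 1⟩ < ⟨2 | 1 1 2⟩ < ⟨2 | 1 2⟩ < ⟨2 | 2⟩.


10 collections generate NE(X_Σ); each relation:

  • {5,6}:  v_{5} + v_{6} = 0  →  sig = ⟨2 | 0⟩
  • {1,7}:  v_{1} + v_{7} = v_{5}  →  sig = ⟨2 | 1⟩
  • {2,4}:  v_{2} + v_{4} = v_{5}  →  sig = ⟨2 | 1⟩
  • {3,8}:  v_{3} + v_{8} = v_{5}  →  sig = ⟨2 | 1⟩
  • {4,7}:  v_{4} + v_{7} = v_{3} + v_{5} + v_{9}  →  sig = ⟨2 | 1 1 1⟩
  • {4,8}:  v_{4} + v_{8} = v_{1} + v_{5} + v_{9}  →  sig = ⟨2 | 1 1 1⟩
  • {7,8}:  v_{7} + v_{8} = v_{2} + v_{5} + v_{9}  →  sig = ⟨2 | 1 1 1⟩
  • {1,2,9}:  v_{1} + v_{2} + v_{9} = v_{8}  →  sig = ⟨3 | 1⟩
  • {1,3,9}:  v_{1} + v_{3} + v_{9} = v_{4}  →  sig = ⟨3 | 1⟩
  • {2,3,9}:  v_{2} + v_{3} + v_{9} = v_{7}  →  sig = ⟨3 | 1⟩

Signatures (|P|; sorted positive RHS coefficients), sorted:
{ ⟨2 | 0⟩,  ⟨2 | 1⟩ ×3,  ⟨2 | 1 1 1⟩ ×3,  ⟨3 | 1⟩ ×3 }


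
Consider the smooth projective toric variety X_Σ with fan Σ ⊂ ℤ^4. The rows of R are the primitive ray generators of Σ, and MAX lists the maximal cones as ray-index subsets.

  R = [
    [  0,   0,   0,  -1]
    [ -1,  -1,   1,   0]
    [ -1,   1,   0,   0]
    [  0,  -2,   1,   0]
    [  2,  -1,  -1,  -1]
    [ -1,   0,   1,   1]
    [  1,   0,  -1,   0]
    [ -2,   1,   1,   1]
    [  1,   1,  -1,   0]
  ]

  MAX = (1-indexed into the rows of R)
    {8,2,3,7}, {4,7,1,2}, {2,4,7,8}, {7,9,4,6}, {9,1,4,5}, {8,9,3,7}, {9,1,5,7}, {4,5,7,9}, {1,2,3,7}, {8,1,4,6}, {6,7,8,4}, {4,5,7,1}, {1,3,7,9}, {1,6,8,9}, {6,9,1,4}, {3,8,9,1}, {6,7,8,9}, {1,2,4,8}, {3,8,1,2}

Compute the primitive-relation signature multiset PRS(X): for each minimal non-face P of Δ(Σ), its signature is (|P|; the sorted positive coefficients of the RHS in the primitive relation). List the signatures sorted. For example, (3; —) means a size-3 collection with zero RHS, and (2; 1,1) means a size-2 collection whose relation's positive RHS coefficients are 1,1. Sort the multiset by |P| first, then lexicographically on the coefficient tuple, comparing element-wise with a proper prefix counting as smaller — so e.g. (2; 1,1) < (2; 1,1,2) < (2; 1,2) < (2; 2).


12 minimal non-faces of Δ(Σ) (on 9 rays):

  • {2,9}:  v_{2} + v_{9} = 0 — sig = (2; —)
  • {5,8}:  v_{5} + v_{8} = 0 — sig = (2; —)
  • {3,4}:  v_{3} + v_{4} = v_{2} — sig = (2; 1)
  • {3,6}:  v_{3} + v_{6} = v_{8} — sig = (2; 1)
  • {2,6}:  v_{2} + v_{6} = v_{4} + v_{8} — sig = (2; 1,1)
  • {3,5}:  v_{3} + v_{5} = v_{1} + v_{7} — sig = (2; 1,1)
  • {5,6}:  v_{5} + v_{6} = v_{4} + v_{9} — sig = (2; 1,1)
  • {2,5}:  v_{2} + v_{5} = v_{1} + v_{4} + v_{7} — sig = (2; 1,1,1)
  • {1,6,7}:  v_{1} + v_{6} + v_{7} = 0 — sig = (3; —)
  • {1,7,8}:  v_{1} + v_{7} + v_{8} = v_{3} — sig = (3; 1)
  • {4,8,9}:  v_{4} + v_{8} + v_{9} = v_{6} — sig = (3; 1)
  • {1,4,7,9}:  v_{1} + v_{4} + v_{7} + v_{9} = v_{5} — sig = (4; 1)

so the primitive-relation signature multiset is
{ (2; —) ×2,  (2; 1) ×2,  (2; 1,1) ×3,  (2; 1,1,1),  (3; —),  (3; 1) ×2,  (4; 1) }


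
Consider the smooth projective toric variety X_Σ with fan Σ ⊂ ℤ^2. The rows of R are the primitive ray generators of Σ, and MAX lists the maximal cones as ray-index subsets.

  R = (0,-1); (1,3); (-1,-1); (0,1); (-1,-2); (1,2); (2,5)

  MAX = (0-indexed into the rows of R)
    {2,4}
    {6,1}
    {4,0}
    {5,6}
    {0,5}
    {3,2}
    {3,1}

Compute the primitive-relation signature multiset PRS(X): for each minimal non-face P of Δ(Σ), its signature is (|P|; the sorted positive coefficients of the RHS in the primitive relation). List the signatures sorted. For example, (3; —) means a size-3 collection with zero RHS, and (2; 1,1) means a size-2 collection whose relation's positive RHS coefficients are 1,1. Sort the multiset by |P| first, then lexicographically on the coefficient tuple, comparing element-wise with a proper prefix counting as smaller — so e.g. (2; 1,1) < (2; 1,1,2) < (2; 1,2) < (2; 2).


Minimal non-faces — 14 found among 7 rays, 7 max cones:

  P = {0,3}:  v_{0} + v_{3} = 0  ⇒ sig = (2; —)
  P = {4,5}:  v_{4} + v_{5} = 0  ⇒ sig = (2; —)
  P = {0,1}:  v_{0} + v_{1} = v_{5}  ⇒ sig = (2; 1)
  P = {0,2}:  v_{0} + v_{2} = v_{4}  ⇒ sig = (2; 1)
  P = {1,4}:  v_{1} + v_{4} = v_{3}  ⇒ sig = (2; 1)
  P = {1,5}:  v_{1} + v_{5} = v_{6}  ⇒ sig = (2; 1)
  P = {2,5}:  v_{2} + v_{5} = v_{3}  ⇒ sig = (2; 1)
  P = {3,4}:  v_{3} + v_{4} = v_{2}  ⇒ sig = (2; 1)
  P = {3,5}:  v_{3} + v_{5} = v_{1}  ⇒ sig = (2; 1)
  P = {4,6}:  v_{4} + v_{6} = v_{1}  ⇒ sig = (2; 1)
  P = {2,6}:  v_{2} + v_{6} = v_{1} + v_{3}  ⇒ sig = (2; 1,1)
  P = {0,6}:  v_{0} + v_{6} = 2·v_{5}  ⇒ sig = (2; 2)
  P = {1,2}:  v_{1} + v_{2} = 2·v_{3}  ⇒ sig = (2; 2)
  P = {3,6}:  v_{3} + v_{6} = 2·v_{1}  ⇒ sig = (2; 2)

Signatures (|P|; sorted positive RHS coefficients), sorted:
    (2; —)
    (2; —)
    (2; 1)
    (2; 1)
    (2; 1)
    (2; 1)
    (2; 1)
    (2; 1)
    (2; 1)
    (2; 1)
    (2; 1,1)
    (2; 2)
    (2; 2)
    (2; 2)


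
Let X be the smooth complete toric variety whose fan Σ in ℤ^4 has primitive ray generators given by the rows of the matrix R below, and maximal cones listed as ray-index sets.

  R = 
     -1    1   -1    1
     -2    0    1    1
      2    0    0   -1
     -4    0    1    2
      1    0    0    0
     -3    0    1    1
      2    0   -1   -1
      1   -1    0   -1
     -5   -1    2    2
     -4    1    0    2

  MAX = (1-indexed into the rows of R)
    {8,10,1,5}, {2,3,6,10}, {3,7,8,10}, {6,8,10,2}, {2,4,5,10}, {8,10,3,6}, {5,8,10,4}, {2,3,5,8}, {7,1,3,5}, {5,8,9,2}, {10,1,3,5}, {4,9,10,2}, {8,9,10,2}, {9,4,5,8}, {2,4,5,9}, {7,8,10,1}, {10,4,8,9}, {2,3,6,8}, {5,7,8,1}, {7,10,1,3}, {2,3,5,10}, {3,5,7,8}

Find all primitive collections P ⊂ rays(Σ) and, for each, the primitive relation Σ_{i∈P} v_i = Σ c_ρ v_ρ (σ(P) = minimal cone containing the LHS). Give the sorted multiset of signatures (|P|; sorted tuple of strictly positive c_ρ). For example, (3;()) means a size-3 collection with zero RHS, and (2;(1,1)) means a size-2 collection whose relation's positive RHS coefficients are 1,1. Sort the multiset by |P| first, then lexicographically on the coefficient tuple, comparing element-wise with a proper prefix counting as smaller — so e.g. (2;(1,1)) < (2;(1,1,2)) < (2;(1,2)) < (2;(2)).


Primitive collections (20):

  P={2,7}:  v_{2} + v_{7} = 0 ; sig = (2;())
  P={1,6}:  v_{1} + v_{6} = v_{10} ; sig = (2;(1))
  P={3,4}:  v_{3} + v_{4} = v_{2} ; sig = (2;(1))
  P={5,6}:  v_{5} + v_{6} = v_{2} ; sig = (2;(1))
  P={1,2}:  v_{1} + v_{2} = v_{5} + v_{10} ; sig = (2;(1,1))
  P={7,9}:  v_{7} + v_{9} = v_{4} + v_{8} ; sig = (2;(1,1))
  P={4,7}:  v_{4} + v_{7} = v_{5} + v_{8} + v_{10} ; sig = (2;(1,1,1))
  P={6,7}:  v_{6} + v_{7} = v_{3} + v_{8} + v_{10} ; sig = (2;(1,1,1))
  P={1,9}:  v_{1} + v_{9} = v_{4} + v_{5} + v_{8} + v_{10} ; sig = (2;(1,1,1,1))
  P={4,6}:  v_{4} + v_{6} = 2·v_{2} + v_{8} + v_{10} ; sig = (2;(1,1,2))
  P={3,9}:  v_{3} + v_{9} = 2·v_{2} + v_{8} ; sig = (2;(1,2))
  P={1,4}:  v_{1} + v_{4} = 2·v_{5} + v_{8} + 2·v_{10} ; sig = (2;(1,2,2))
  P={6,9}:  v_{6} + v_{9} = 3·v_{2} + 2·v_{8} + v_{10} ; sig = (2;(1,2,3))
  P={1,3,8}:  v_{1} + v_{3} + v_{8} = v_{7} ; sig = (3;(1))
  P={2,4,8}:  v_{2} + v_{4} + v_{8} = v_{9} ; sig = (3;(1))
  P={5,7,10}:  v_{5} + v_{7} + v_{10} = v_{1} ; sig = (3;(1))
  P={5,9,10}:  v_{5} + v_{9} + v_{10} = 2·v_{4} ; sig = (3;(2))
  P={3,5,8,10}:  v_{3} + v_{5} + v_{8} + v_{10} = 0 ; sig = (4;())
  P={2,3,8,10}:  v_{2} + v_{3} + v_{8} + v_{10} = v_{6} ; sig = (4;(1))
  P={2,5,8,10}:  v_{2} + v_{5} + v_{8} + v_{10} = v_{4} ; sig = (4;(1))

so the primitive-relation signature multiset is
    (2;())
    (2;(1))
    (2;(1))
    (2;(1))
    (2;(1,1))
    (2;(1,1))
    (2;(1,1,1))
    (2;(1,1,1))
    (2;(1,1,1,1))
    (2;(1,1,2))
    (2;(1,2))
    (2;(1,2,2))
    (2;(1,2,3))
    (3;(1))
    (3;(1))
    (3;(1))
    (3;(2))
    (4;())
    (4;(1))
    (4;(1))


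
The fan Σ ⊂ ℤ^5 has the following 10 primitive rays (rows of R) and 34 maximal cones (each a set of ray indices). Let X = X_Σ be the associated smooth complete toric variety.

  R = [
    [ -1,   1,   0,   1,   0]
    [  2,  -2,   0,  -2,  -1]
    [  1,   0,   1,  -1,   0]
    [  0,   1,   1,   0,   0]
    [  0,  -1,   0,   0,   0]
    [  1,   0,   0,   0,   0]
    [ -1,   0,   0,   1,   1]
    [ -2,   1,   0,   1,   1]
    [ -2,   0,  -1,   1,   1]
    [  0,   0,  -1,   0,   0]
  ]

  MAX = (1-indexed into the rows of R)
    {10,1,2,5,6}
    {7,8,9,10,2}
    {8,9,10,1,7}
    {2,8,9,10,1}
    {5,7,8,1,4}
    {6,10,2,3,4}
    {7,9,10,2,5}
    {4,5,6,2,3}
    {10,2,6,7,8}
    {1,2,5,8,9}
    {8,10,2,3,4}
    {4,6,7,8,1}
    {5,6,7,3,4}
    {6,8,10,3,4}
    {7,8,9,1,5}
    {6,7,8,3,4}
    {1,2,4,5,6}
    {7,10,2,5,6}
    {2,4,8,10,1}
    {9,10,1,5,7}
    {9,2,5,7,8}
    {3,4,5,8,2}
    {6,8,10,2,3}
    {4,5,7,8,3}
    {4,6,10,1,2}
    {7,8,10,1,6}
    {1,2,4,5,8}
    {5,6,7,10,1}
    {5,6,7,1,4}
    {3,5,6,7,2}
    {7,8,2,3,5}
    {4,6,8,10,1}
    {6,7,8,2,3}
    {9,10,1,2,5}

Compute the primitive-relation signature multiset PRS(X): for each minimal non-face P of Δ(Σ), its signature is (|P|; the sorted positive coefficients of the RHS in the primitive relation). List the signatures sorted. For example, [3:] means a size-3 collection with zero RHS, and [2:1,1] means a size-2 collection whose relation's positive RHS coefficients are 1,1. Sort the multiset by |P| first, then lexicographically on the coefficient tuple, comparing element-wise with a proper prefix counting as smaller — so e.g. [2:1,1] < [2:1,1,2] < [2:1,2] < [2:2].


Minimal non-faces — 14 found among 10 rays, 34 max cones:

  • {1,3}:  v_{1} + v_{3} = v_{4}  ⟹  sig = [2:1]
  • {4,9}:  v_{4} + v_{9} = v_{8}  ⟹  sig = [2:1]
  • {6,9}:  v_{6} + v_{9} = v_{7} + v_{10}  ⟹  sig = [2:1,1]
  • {3,9}:  v_{3} + v_{9} = v_{2} + v_{6} + 2·v_{8}  ⟹  sig = [2:1,1,2]
  • {4,5,10}:  v_{4} + v_{5} + v_{10} = 0  ⟹  sig = [3:]
  • {1,2,7}:  v_{1} + v_{2} + v_{7} = v_{5}  ⟹  sig = [3:1]
  • {5,6,8}:  v_{5} + v_{6} + v_{8} = v_{7}  ⟹  sig = [3:1]
  • {5,8,10}:  v_{5} + v_{8} + v_{10} = v_{9}  ⟹  sig = [3:1]
  • {2,4,7}:  v_{2} + v_{4} + v_{7} = v_{3} + v_{5}  ⟹  sig = [3:1,1]
  • {4,7,10}:  v_{4} + v_{7} + v_{10} = v_{6} + v_{8}  ⟹  sig = [3:1,1]
  • {3,5,10}:  v_{3} + v_{5} + v_{10} = v_{2} + v_{6} + v_{8}  ⟹  sig = [3:1,1,1]
  • {3,7,10}:  v_{3} + v_{7} + v_{10} = v_{2} + 2·v_{6} + 2·v_{8}  ⟹  sig = [3:1,2,2]
  • {1,2,6,8}:  v_{1} + v_{2} + v_{6} + v_{8} = 0  ⟹  sig = [4:]
  • {2,4,6,8}:  v_{2} + v_{4} + v_{6} + v_{8} = v_{3}  ⟹  sig = [4:1]

Signatures (|P|; sorted positive RHS coefficients), sorted:
{ [2:1] ×2,  [2:1,1],  [2:1,1,2],  [3:],  [3:1] ×3,  [3:1,1] ×2,  [3:1,1,1],  [3:1,2,2],  [4:],  [4:1] }


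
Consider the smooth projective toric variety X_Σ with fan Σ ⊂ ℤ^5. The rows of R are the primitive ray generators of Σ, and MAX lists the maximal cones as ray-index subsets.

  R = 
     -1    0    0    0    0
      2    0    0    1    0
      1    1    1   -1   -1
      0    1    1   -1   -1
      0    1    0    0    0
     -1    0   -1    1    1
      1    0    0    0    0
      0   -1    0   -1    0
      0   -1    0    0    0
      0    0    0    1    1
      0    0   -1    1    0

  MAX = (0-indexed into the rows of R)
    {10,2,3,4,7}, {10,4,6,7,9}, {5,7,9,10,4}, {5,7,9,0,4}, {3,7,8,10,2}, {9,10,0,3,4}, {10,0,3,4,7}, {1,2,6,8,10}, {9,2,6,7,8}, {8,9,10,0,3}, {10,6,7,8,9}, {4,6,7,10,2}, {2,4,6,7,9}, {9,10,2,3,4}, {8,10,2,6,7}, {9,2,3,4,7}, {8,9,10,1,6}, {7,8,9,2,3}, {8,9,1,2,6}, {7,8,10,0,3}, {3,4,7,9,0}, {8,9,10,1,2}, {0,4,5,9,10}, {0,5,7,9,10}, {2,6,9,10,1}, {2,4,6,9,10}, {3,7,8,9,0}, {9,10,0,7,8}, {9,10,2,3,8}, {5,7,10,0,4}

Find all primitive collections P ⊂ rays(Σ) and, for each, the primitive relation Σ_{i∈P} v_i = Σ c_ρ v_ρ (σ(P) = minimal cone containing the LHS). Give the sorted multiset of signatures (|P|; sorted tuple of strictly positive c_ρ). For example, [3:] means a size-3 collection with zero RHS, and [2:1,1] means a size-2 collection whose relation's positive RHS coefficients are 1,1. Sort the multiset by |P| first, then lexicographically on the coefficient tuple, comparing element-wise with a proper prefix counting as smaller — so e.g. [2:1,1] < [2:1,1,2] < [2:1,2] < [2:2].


|primitive collections| = 17. Relations:

  • {0,6}:  v_{0} + v_{6} = 0  ⇒ sig = [2:]
  • {4,8}:  v_{4} + v_{8} = 0  ⇒ sig = [2:]
  • {0,2}:  v_{0} + v_{2} = v_{3}  ⇒ sig = [2:1]
  • {2,5}:  v_{2} + v_{5} = v_{4}  ⇒ sig = [2:1]
  • {3,6}:  v_{3} + v_{6} = v_{2}  ⇒ sig = [2:1]
  • {3,5}:  v_{3} + v_{5} = v_{0} + v_{4}  ⇒ sig = [2:1,1]
  • {1,5}:  v_{1} + v_{5} = v_{6} + v_{9} + v_{10}  ⇒ sig = [2:1,1,1]
  • {0,1}:  v_{0} + v_{1} = v_{2} + v_{8} + v_{9} + v_{10}  ⇒ sig = [2:1,1,1,1]
  • {1,4}:  v_{1} + v_{4} = v_{2} + v_{6} + v_{9} + v_{10}  ⇒ sig = [2:1,1,1,1]
  • {5,6}:  v_{5} + v_{6} = v_{4} + v_{7} + v_{9} + v_{10}  ⇒ sig = [2:1,1,1,1]
  • {5,8}:  v_{5} + v_{8} = v_{0} + v_{7} + v_{9} + v_{10}  ⇒ sig = [2:1,1,1,1]
  • {1,3}:  v_{1} + v_{3} = 2·v_{2} + v_{8} + v_{9} + v_{10}  ⇒ sig = [2:1,1,1,2]
  • {1,7}:  v_{1} + v_{7} = 2·v_{6} + v_{8}  ⇒ sig = [2:1,2]
  • {3,7,9,10}:  v_{3} + v_{7} + v_{9} + v_{10} = 0  ⇒ sig = [4:]
  • {2,7,9,10}:  v_{2} + v_{7} + v_{9} + v_{10} = v_{6}  ⇒ sig = [4:1]
  • {0,4,7,9,10}:  v_{0} + v_{4} + v_{7} + v_{9} + v_{10} = v_{5}  ⇒ sig = [5:1]
  • {2,6,8,9,10}:  v_{2} + v_{6} + v_{8} + v_{9} + v_{10} = v_{1}  ⇒ sig = [5:1]

Signatures (|P|; sorted positive RHS coefficients), sorted:
[[2:], [2:], [2:1], [2:1], [2:1], [2:1,1], [2:1,1,1], [2:1,1,1,1], [2:1,1,1,1], [2:1,1,1,1], [2:1,1,1,1], [2:1,1,1,2], [2:1,2], [4:], [4:1], [5:1], [5:1]]


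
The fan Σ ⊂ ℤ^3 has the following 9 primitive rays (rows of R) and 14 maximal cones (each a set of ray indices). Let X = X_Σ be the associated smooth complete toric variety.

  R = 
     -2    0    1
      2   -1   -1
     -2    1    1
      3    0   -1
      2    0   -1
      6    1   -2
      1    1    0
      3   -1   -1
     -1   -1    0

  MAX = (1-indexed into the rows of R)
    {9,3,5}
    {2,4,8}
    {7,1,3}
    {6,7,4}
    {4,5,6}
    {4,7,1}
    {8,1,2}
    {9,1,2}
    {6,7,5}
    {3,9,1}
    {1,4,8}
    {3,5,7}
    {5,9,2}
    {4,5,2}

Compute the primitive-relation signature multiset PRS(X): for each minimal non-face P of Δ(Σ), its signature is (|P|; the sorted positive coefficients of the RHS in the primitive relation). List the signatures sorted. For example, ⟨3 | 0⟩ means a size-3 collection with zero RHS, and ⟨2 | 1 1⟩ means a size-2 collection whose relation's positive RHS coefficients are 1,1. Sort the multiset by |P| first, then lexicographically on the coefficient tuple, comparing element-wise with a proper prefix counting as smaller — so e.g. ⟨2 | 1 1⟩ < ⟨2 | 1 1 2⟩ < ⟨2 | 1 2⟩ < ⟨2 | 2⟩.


Primitive collections (17):

  P = {1,5}:  v_{1} + v_{5} = 0  ⟹  sig = ⟨2 | 0⟩
  P = {2,3}:  v_{2} + v_{3} = 0  ⟹  sig = ⟨2 | 0⟩
  P = {7,9}:  v_{7} + v_{9} = 0  ⟹  sig = ⟨2 | 0⟩
  P = {2,7}:  v_{2} + v_{7} = v_{4}  ⟹  sig = ⟨2 | 1⟩
  P = {3,4}:  v_{3} + v_{4} = v_{7}  ⟹  sig = ⟨2 | 1⟩
  P = {4,9}:  v_{4} + v_{9} = v_{2}  ⟹  sig = ⟨2 | 1⟩
  P = {1,6}:  v_{1} + v_{6} = v_{4} + v_{7}  ⟹  sig = ⟨2 | 1 1⟩
  P = {3,8}:  v_{3} + v_{8} = v_{1} + v_{4}  ⟹  sig = ⟨2 | 1 1⟩
  P = {5,8}:  v_{5} + v_{8} = v_{2} + v_{4}  ⟹  sig = ⟨2 | 1 1⟩
  P = {6,9}:  v_{6} + v_{9} = v_{4} + v_{5}  ⟹  sig = ⟨2 | 1 1⟩
  P = {2,6}:  v_{2} + v_{6} = 2·v_{4} + v_{5}  ⟹  sig = ⟨2 | 1 2⟩
  P = {3,6}:  v_{3} + v_{6} = v_{5} + 2·v_{7}  ⟹  sig = ⟨2 | 1 2⟩
  P = {7,8}:  v_{7} + v_{8} = v_{1} + 2·v_{4}  ⟹  sig = ⟨2 | 1 2⟩
  P = {8,9}:  v_{8} + v_{9} = v_{1} + 2·v_{2}  ⟹  sig = ⟨2 | 1 2⟩
  P = {6,8}:  v_{6} + v_{8} = 3·v_{4}  ⟹  sig = ⟨2 | 3⟩
  P = {1,2,4}:  v_{1} + v_{2} + v_{4} = v_{8}  ⟹  sig = ⟨3 | 1⟩
  P = {4,5,7}:  v_{4} + v_{5} + v_{7} = v_{6}  ⟹  sig = ⟨3 | 1⟩

Sorted signature multiset PRS(X):
    |P|=2: 15 collections, coeffs (), (), (), (1), (1), (1), (1,1), (1,1), (1,1), (1,1), (1,2), (1,2), (1,2), (1,2), (3)
    |P|=3: 2 collections, coeffs (1), (1)


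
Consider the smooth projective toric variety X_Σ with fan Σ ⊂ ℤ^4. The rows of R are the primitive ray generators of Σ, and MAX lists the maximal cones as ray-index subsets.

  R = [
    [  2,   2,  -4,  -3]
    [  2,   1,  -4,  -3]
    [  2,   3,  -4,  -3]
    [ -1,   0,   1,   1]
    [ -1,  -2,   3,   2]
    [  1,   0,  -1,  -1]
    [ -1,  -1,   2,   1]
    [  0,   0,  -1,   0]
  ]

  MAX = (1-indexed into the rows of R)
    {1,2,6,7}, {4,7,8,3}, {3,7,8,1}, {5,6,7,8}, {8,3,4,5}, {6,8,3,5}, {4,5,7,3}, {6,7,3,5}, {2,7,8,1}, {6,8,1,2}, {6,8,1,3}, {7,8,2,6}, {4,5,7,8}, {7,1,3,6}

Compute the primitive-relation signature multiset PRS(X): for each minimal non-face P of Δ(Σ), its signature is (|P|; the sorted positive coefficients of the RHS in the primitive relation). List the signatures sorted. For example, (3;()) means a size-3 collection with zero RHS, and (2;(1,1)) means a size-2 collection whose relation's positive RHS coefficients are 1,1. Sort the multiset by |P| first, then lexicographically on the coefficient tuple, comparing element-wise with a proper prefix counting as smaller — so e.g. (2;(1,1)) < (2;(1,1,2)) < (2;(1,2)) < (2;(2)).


Minimal non-faces — 9 found among 8 rays, 14 max cones:

  P={4,6}:  v_{4} + v_{6} = 0  so sig = (2;())
  P={1,5}:  v_{1} + v_{5} = v_{6}  so sig = (2;(1))
  P={1,4}:  v_{1} + v_{4} = v_{3} + v_{7} + v_{8}  so sig = (2;(1,1,1))
  P={2,4}:  v_{2} + v_{4} = v_{1} + v_{7} + v_{8}  so sig = (2;(1,1,1))
  P={2,5}:  v_{2} + v_{5} = 2·v_{6} + v_{7} + v_{8}  so sig = (2;(1,1,2))
  P={2,3}:  v_{2} + v_{3} = 2·v_{1}  so sig = (2;(2))
  P={3,5,7,8}:  v_{3} + v_{5} + v_{7} + v_{8} = 0  so sig = (4;())
  P={1,6,7,8}:  v_{1} + v_{6} + v_{7} + v_{8} = v_{2}  so sig = (4;(1))
  P={3,6,7,8}:  v_{3} + v_{6} + v_{7} + v_{8} = v_{1}  so sig = (4;(1))

Hence PRS(X_Σ) =
    (2;())
    (2;(1))
    (2;(1,1,1))
    (2;(1,1,1))
    (2;(1,1,2))
    (2;(2))
    (4;())
    (4;(1))
    (4;(1))


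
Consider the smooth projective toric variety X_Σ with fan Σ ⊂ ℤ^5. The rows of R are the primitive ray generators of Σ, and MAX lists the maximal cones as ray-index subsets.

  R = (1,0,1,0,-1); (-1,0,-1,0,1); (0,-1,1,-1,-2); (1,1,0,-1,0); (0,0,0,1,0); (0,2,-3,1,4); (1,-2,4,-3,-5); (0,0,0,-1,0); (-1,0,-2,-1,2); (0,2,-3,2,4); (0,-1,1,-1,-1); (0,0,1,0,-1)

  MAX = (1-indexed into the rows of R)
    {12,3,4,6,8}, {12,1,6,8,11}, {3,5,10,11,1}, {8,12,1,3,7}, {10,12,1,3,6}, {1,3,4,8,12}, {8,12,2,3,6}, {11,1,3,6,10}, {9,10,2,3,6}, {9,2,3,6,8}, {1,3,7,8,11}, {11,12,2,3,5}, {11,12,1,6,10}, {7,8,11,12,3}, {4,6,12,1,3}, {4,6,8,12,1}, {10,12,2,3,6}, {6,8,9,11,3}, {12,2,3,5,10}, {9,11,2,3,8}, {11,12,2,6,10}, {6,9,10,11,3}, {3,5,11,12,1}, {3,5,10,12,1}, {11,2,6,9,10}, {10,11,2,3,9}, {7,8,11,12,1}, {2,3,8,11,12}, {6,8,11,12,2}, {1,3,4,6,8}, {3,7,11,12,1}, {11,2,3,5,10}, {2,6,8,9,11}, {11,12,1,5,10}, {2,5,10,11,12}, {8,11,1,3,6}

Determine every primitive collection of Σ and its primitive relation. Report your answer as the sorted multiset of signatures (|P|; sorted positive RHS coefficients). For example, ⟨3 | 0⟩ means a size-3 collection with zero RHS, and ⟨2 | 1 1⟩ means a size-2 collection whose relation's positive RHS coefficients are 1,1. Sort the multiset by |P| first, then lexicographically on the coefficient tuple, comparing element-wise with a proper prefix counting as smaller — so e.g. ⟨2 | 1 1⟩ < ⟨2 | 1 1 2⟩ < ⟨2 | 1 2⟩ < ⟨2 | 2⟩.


23 collections generate NE(X_Σ); each relation:

  P = {1,2}:  v_{1} + v_{2} = 0 — sig = ⟨2 | 0⟩
  P = {5,8}:  v_{5} + v_{8} = 0 — sig = ⟨2 | 0⟩
  P = {5,6}:  v_{5} + v_{6} = v_{10} — sig = ⟨2 | 1⟩
  P = {8,10}:  v_{8} + v_{10} = v_{6} — sig = ⟨2 | 1⟩
  P = {7,10}:  v_{7} + v_{10} = v_{1} + v_{8} — sig = ⟨2 | 1 1⟩
  P = {9,12}:  v_{9} + v_{12} = v_{2} + v_{8} — sig = ⟨2 | 1 1⟩
  P = {1,9}:  v_{1} + v_{9} = v_{3} + v_{6} + v_{11} — sig = ⟨2 | 1 1 1⟩
  P = {2,4}:  v_{2} + v_{4} = v_{3} + v_{6} + v_{8} + v_{12} — sig = ⟨2 | 1 1 1 1⟩
  P = {2,7}:  v_{2} + v_{7} = v_{3} + v_{8} + v_{11} + v_{12} — sig = ⟨2 | 1 1 1 1⟩
  P = {4,5}:  v_{4} + v_{5} = v_{1} + v_{3} + v_{6} + v_{12} — sig = ⟨2 | 1 1 1 1⟩
  P = {5,7}:  v_{5} + v_{7} = v_{1} + v_{3} + v_{11} + v_{12} — sig = ⟨2 | 1 1 1 1⟩
  P = {5,9}:  v_{5} + v_{9} = v_{2} + v_{3} + v_{10} + v_{11} — sig = ⟨2 | 1 1 1 1⟩
  P = {4,10}:  v_{4} + v_{10} = v_{1} + v_{3} + 2·v_{6} + v_{12} — sig = ⟨2 | 1 1 1 2⟩
  P = {4,9}:  v_{4} + v_{9} = v_{3} + v_{6} + 2·v_{8} — sig = ⟨2 | 1 1 2⟩
  P = {7,9}:  v_{7} + v_{9} = v_{3} + 2·v_{8} + v_{11} — sig = ⟨2 | 1 1 2⟩
  P = {4,7}:  v_{4} + v_{7} = 2·v_{1} + v_{3} + 3·v_{8} + v_{12} — sig = ⟨2 | 1 1 2 3⟩
  P = {4,11}:  v_{4} + v_{11} = v_{1} + 2·v_{8} — sig = ⟨2 | 1 2⟩
  P = {6,7}:  v_{6} + v_{7} = v_{1} + 2·v_{8} — sig = ⟨2 | 1 2⟩
  P = {3,10,11,12}:  v_{3} + v_{10} + v_{11} + v_{12} = 0 — sig = ⟨4 | 0⟩
  P = {2,3,6,11}:  v_{2} + v_{3} + v_{6} + v_{11} = v_{9} — sig = ⟨4 | 1⟩
  P = {3,6,11,12}:  v_{3} + v_{6} + v_{11} + v_{12} = v_{8} — sig = ⟨4 | 1⟩
  P = {1,3,6,8,12}:  v_{1} + v_{3} + v_{6} + v_{8} + v_{12} = v_{4} — sig = ⟨5 | 1⟩
  P = {1,3,8,11,12}:  v_{1} + v_{3} + v_{8} + v_{11} + v_{12} = v_{7} — sig = ⟨5 | 1⟩

Signatures (|P|; sorted positive RHS coefficients), sorted:
[⟨2 | 0⟩, ⟨2 | 0⟩, ⟨2 | 1⟩, ⟨2 | 1⟩, ⟨2 | 1 1⟩, ⟨2 | 1 1⟩, ⟨2 | 1 1 1⟩, ⟨2 | 1 1 1 1⟩, ⟨2 | 1 1 1 1⟩, ⟨2 | 1 1 1 1⟩, ⟨2 | 1 1 1 1⟩, ⟨2 | 1 1 1 1⟩, ⟨2 | 1 1 1 2⟩, ⟨2 | 1 1 2⟩, ⟨2 | 1 1 2⟩, ⟨2 | 1 1 2 3⟩, ⟨2 | 1 2⟩, ⟨2 | 1 2⟩, ⟨4 | 0⟩, ⟨4 | 1⟩, ⟨4 | 1⟩, ⟨5 | 1⟩, ⟨5 | 1⟩]


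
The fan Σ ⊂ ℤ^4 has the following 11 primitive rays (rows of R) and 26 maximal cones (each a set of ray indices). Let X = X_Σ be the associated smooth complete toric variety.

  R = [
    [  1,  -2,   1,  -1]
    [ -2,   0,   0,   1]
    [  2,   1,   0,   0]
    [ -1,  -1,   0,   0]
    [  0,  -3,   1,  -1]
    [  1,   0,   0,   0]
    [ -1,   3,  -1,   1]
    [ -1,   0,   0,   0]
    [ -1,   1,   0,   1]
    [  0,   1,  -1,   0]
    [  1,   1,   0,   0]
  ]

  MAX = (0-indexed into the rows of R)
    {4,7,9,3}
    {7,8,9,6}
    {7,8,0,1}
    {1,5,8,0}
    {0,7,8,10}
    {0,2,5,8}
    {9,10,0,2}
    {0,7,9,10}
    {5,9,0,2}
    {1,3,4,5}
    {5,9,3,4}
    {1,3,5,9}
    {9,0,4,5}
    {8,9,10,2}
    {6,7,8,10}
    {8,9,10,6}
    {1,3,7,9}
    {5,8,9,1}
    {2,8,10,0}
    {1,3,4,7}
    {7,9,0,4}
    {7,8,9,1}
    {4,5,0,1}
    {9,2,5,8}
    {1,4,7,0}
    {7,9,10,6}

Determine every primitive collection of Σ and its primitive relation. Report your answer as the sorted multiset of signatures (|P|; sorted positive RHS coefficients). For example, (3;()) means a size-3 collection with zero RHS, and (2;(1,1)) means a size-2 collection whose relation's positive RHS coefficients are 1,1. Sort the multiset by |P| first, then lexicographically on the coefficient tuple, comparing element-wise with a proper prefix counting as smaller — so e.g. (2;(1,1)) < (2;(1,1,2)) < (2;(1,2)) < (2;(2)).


Σ has 22 primitive collections:

  P = {3,10}:  v_{3} + v_{10} = 0  →  sig = (2;())
  P = {5,7}:  v_{5} + v_{7} = 0  →  sig = (2;())
  P = {0,3}:  v_{0} + v_{3} = v_{4}  →  sig = (2;(1))
  P = {1,10}:  v_{1} + v_{10} = v_{8}  →  sig = (2;(1))
  P = {2,3}:  v_{2} + v_{3} = v_{5}  →  sig = (2;(1))
  P = {2,7}:  v_{2} + v_{7} = v_{10}  →  sig = (2;(1))
  P = {3,8}:  v_{3} + v_{8} = v_{1}  →  sig = (2;(1))
  P = {4,6}:  v_{4} + v_{6} = v_{7}  →  sig = (2;(1))
  P = {4,10}:  v_{4} + v_{10} = v_{0}  →  sig = (2;(1))
  P = {5,10}:  v_{5} + v_{10} = v_{2}  →  sig = (2;(1))
  P = {0,6}:  v_{0} + v_{6} = v_{7} + v_{10}  →  sig = (2;(1,1))
  P = {1,2}:  v_{1} + v_{2} = v_{5} + v_{8}  →  sig = (2;(1,1))
  P = {2,4}:  v_{2} + v_{4} = v_{0} + v_{5}  →  sig = (2;(1,1))
  P = {4,8}:  v_{4} + v_{8} = v_{0} + v_{1}  →  sig = (2;(1,1))
  P = {3,6}:  v_{3} + v_{6} = v_{7} + v_{8} + v_{9}  →  sig = (2;(1,1,1))
  P = {5,6}:  v_{5} + v_{6} = v_{8} + v_{9} + v_{10}  →  sig = (2;(1,1,1))
  P = {1,6}:  v_{1} + v_{6} = v_{7} + 2·v_{8} + v_{9}  →  sig = (2;(1,1,2))
  P = {2,6}:  v_{2} + v_{6} = v_{8} + v_{9} + 2·v_{10}  →  sig = (2;(1,1,2))
  P = {0,8,9}:  v_{0} + v_{8} + v_{9} = 0  →  sig = (3;())
  P = {0,1,9}:  v_{0} + v_{1} + v_{9} = v_{3}  →  sig = (3;(1))
  P = {1,4,9}:  v_{1} + v_{4} + v_{9} = 2·v_{3}  →  sig = (3;(2))
  P = {7,8,9,10}:  v_{7} + v_{8} + v_{9} + v_{10} = v_{6}  →  sig = (4;(1))

so the primitive-relation signature multiset is
{ (2;()) ×2,  (2;(1)) ×8,  (2;(1,1)) ×4,  (2;(1,1,1)) ×2,  (2;(1,1,2)) ×2,  (3;()),  (3;(1)),  (3;(2)),  (4;(1)) }


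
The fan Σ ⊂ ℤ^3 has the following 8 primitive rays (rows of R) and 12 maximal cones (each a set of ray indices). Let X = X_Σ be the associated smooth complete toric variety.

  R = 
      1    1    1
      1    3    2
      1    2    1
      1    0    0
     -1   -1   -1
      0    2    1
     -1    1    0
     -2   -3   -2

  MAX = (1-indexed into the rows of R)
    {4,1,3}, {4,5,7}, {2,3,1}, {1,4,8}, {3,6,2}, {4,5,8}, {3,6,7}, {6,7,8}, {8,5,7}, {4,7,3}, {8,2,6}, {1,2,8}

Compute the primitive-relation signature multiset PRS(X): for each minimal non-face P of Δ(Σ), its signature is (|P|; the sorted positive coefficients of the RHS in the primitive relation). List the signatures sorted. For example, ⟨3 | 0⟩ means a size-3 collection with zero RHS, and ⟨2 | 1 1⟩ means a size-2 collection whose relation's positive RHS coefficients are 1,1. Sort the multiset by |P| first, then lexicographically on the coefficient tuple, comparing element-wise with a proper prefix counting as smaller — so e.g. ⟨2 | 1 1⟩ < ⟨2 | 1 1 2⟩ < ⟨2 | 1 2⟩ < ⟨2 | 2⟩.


Δ(Σ) — 8 vertices, 11 min non-faces:

  {1,5}:  v_{1} + v_{5} = 0  ⇒ sig = ⟨2 | 0⟩
  {1,6}:  v_{1} + v_{6} = v_{2}  ⇒ sig = ⟨2 | 1⟩
  {1,7}:  v_{1} + v_{7} = v_{6}  ⇒ sig = ⟨2 | 1⟩
  {2,5}:  v_{2} + v_{5} = v_{6}  ⇒ sig = ⟨2 | 1⟩
  {3,8}:  v_{3} + v_{8} = v_{5}  ⇒ sig = ⟨2 | 1⟩
  {4,6}:  v_{4} + v_{6} = v_{3}  ⇒ sig = ⟨2 | 1⟩
  {5,6}:  v_{5} + v_{6} = v_{7}  ⇒ sig = ⟨2 | 1⟩
  {2,4}:  v_{2} + v_{4} = v_{1} + v_{3}  ⇒ sig = ⟨2 | 1 1⟩
  {3,5}:  v_{3} + v_{5} = v_{4} + v_{7}  ⇒ sig = ⟨2 | 1 1⟩
  {2,7}:  v_{2} + v_{7} = 2·v_{6}  ⇒ sig = ⟨2 | 2⟩
  {4,7,8}:  v_{4} + v_{7} + v_{8} = 2·v_{5}  ⇒ sig = ⟨3 | 2⟩

Sorted signature multiset PRS(X):
{ ⟨2 | 0⟩,  ⟨2 | 1⟩ ×6,  ⟨2 | 1 1⟩ ×2,  ⟨2 | 2⟩,  ⟨3 | 2⟩ }
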